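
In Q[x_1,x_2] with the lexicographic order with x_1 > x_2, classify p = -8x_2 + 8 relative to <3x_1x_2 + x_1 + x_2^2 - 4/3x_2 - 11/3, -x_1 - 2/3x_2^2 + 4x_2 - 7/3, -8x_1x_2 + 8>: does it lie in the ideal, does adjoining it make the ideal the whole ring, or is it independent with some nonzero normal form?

-8x_2 + 8 lies in I (it reduces to 0).

First compute the reduced Gröbner basis of I by Buchberger's algorithm.
f_1 = 3x_1x_2 + x_1 + x_2^2 - 4/3x_2 - 11/3, LT = x_1x_2.
f_2 = -x_1 - 2/3x_2^2 + 4x_2 - 7/3, LT = x_1.
f_3 = -8x_1x_2 + 8, LT = x_1x_2.

S(f_1,f_2): lcm = x_1x_2. S = 1/3x_1 - 2/3x_2^3 + 13/3x_2^2 - 25/9x_2 - 11/9.
  leading term x_1: subtract (-1/3)·f_2 from 1/3x_1 - 2/3x_2^3 + 13/3x_2^2 - 25/9x_2 - 11/9 → -2/3x_2^3 + 37/9x_2^2 - 13/9x_2 - 2
  leading term x_2^3: no divisor's leading term divides it; move -2/3x_2^3 to the remainder.
  leading term x_2^2: no divisor's leading term divides it; move 37/9x_2^2 to the remainder.
  leading term x_2: no divisor's leading term divides it; move -13/9x_2 to the remainder.
  leading term 1: no divisor's leading term divides it; move -2 to the remainder.
  remainder -2/3x_2^3 + 37/9x_2^2 - 13/9x_2 - 2 ≠ 0; add h_4 = -2/3x_2^3 + 37/9x_2^2 - 13/9x_2 - 2 to the basis.

S(f_1,f_3): lcm = x_1x_2. S = 1/3x_1 + 1/3x_2^2 - 4/9x_2 - 2/9.
  leading term x_1: subtract (-1/3)·f_2 from 1/3x_1 + 1/3x_2^2 - 4/9x_2 - 2/9 → 1/9x_2^2 + 8/9x_2 - 1
  leading term x_2^2: no divisor's leading term divides it; move 1/9x_2^2 to the remainder.
  leading term x_2: no divisor's leading term divides it; move 8/9x_2 to the remainder.
  leading term 1: no divisor's leading term divides it; move -1 to the remainder.
  remainder 1/9x_2^2 + 8/9x_2 - 1 ≠ 0; add h_5 = 1/9x_2^2 + 8/9x_2 - 1 to the basis.

S(f_3,h_4): lcm = x_1x_2^3. S = 37/6x_1x_2^2 - 13/6x_1x_2 - 3x_1 - x_2^2.
  leading term x_1x_2^2: subtract (37/18x_2)·f_1 from 37/6x_1x_2^2 - 13/6x_1x_2 - 3x_1 - x_2^2 → -38/9x_1x_2 - 3x_1 - 37/18x_2^3 + 47/27x_2^2 + 407/54x_2
  leading term x_1x_2: subtract (-38/27)·f_1 from -38/9x_1x_2 - 3x_1 - 37/18x_2^3 + 47/27x_2^2 + 407/54x_2 → -43/27x_1 - 37/18x_2^3 + 85/27x_2^2 + 917/162x_2 - 418/81
  leading term x_1: subtract (43/27)·f_2 from -43/27x_1 - 37/18x_2^3 + 85/27x_2^2 + 917/162x_2 - 418/81 → -37/18x_2^3 + 341/81x_2^2 - 115/162x_2 - 13/9
  leading term x_2^3: subtract (37/12)·h_4 from -37/18x_2^3 + 341/81x_2^2 - 115/162x_2 - 13/9 → -2743/324x_2^2 + 1213/324x_2 + 85/18
  leading term x_2^2: subtract (-2743/36)·h_5 from -2743/324x_2^2 + 1213/324x_2 + 85/18 → 2573/36x_2 - 2573/36
  leading term x_2: no divisor's leading term divides it; move 2573/36x_2 to the remainder.
  leading term 1: no divisor's leading term divides it; move -2573/36 to the remainder.
  remainder 2573/36x_2 - 2573/36 ≠ 0; add h_6 = 2573/36x_2 - 2573/36 to the basis.

The other S-polynomials (S(f_2,f_3), S(f_1,h_4), S(f_2,h_4), S(f_1,h_5), S(f_2,h_5), S(f_3,h_5), S(h_4,h_5), S(f_1,h_6), S(f_2,h_6), S(f_3,h_6), S(h_4,h_6), S(h_5,h_6)) all reduce to 0 modulo the current basis, so we have a Gröbner basis.
Inter-reduce: drop elements whose leading term is divisible by another's, tail-reduce, and make monic.
Reduced Gröbner basis: {x_1 - 1, x_2 - 1}.
Label its elements g_1 = x_1 - 1, g_2 = x_2 - 1.

Reduce p = -8x_2 + 8 modulo G:
  leading term x_2: subtract (-8)·g_2 from -8x_2 + 8 → 0
  normal form = 0.
Since the normal form is 0, p ∈ I.

Ideal membership is decidable via reduction modulo a Gröbner basis.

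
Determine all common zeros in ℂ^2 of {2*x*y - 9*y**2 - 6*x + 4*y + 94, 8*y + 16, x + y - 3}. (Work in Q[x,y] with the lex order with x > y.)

{(5, -2)}

Compute a lex Gröbner basis by Buchberger's algorithm.
f_1 = 2*x*y - 6*x - 9*y**2 + 4*y + 94, LT = x*y.
f_2 = 8*y + 16, LT = y.
f_3 = x + y - 3, LT = x.

The S-polynomials (S(f_1,f_2), S(f_1,f_3), S(f_2,f_3)) all reduce to 0 modulo the current basis, so we have a Gröbner basis.
Inter-reduce: drop elements whose leading term is divisible by another's, tail-reduce, and make monic.
Reduced Gröbner basis: {x - 5, y + 2}.

A lex Gröbner basis eliminates variables successively. Here y + 2 depends only on y, with roots {-2}; lifting each root through the earlier basis elements recovers the full solutions.
  y = -2: the earlier basis element becomes x - 5 = 0, giving x = 5 — point (5, -2).
Substituting each solution back into the original system confirms all equations vanish.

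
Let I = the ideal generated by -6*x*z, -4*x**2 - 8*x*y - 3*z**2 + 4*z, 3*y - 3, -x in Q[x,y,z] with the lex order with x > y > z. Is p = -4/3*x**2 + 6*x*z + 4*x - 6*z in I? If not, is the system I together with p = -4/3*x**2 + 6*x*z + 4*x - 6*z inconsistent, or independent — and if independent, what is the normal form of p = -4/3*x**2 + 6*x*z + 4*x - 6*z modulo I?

-4/3*x**2 + 6*x*z + 4*x - 6*z is independent of I; its normal form modulo I is -6*z.

First compute the reduced Gröbner basis of I by Buchberger's algorithm.
f_1 = -6*x*z, LT = x*z.
f_2 = -4*x**2 - 8*x*y - 3*z**2 + 4*z, LT = x**2.
f_3 = 3*y - 3, LT = y.
f_4 = -x, LT = x.

S(f_1,f_2): lcm = x**2*z. S = -2*x*y*z - 3/4*z**3 + z**2.
  leading term x*y*z: subtract (1/3*y)·f_1 from -2*x*y*z - 3/4*z**3 + z**2 → -3/4*z**3 + z**2
  leading term z**3: no divisor's leading term divides it; move -3/4*z**3 to the remainder.
  leading term z**2: no divisor's leading term divides it; move z**2 to the remainder.
  remainder -3/4*z**3 + z**2 ≠ 0; add h_5 = -3/4*z**3 + z**2 to the basis.

S(f_1,f_3): leading monomials are coprime, so the S-polynomial reduces to 0 (Buchberger's first criterion).
S(f_1,f_4): lcm = x*z. S = 0.
  remainder 0.

S(f_2,f_3): leading monomials are coprime, so the S-polynomial reduces to 0 (Buchberger's first criterion).
S(f_2,f_4): lcm = x**2. S = 2*x*y + 3/4*z**2 - z.
  leading term x*y: subtract (2/3*x)·f_3 from 2*x*y + 3/4*z**2 - z → 2*x + 3/4*z**2 - z
  leading term x: subtract (-2)·f_4 from 2*x + 3/4*z**2 - z → 3/4*z**2 - z
  leading term z**2: no divisor's leading term divides it; move 3/4*z**2 to the remainder.
  leading term z: no divisor's leading term divides it; move -z to the remainder.
  remainder 3/4*z**2 - z ≠ 0; add h_6 = 3/4*z**2 - z to the basis.

S(f_3,f_4): leading monomials are coprime, so the S-polynomial reduces to 0 (Buchberger's first criterion).
S(f_1,h_5): lcm = x*z**3. S = 4/3*x*z**2.
  leading term x*z**2: subtract (-2/9*z)·f_1 from 4/3*x*z**2 → 0
  remainder 0.

S(f_2,h_5): leading monomials are coprime, so the S-polynomial reduces to 0 (Buchberger's first criterion).
S(f_3,h_5): leading monomials are coprime, so the S-polynomial reduces to 0 (Buchberger's first criterion).
S(f_4,h_5): leading monomials are coprime, so the S-polynomial reduces to 0 (Buchberger's first criterion).
S(f_1,h_6): lcm = x*z**2. S = 4/3*x*z.
  leading term x*z: subtract (-2/9)·f_1 from 4/3*x*z → 0
  remainder 0.

S(f_2,h_6): leading monomials are coprime, so the S-polynomial reduces to 0 (Buchberger's first criterion).
S(f_3,h_6): leading monomials are coprime, so the S-polynomial reduces to 0 (Buchberger's first criterion).
S(f_4,h_6): leading monomials are coprime, so the S-polynomial reduces to 0 (Buchberger's first criterion).
S(h_5,h_6): lcm = z**3. S = 0.
  remainder 0.

Every S-polynomial of the final basis reduces to 0, so we have a Gröbner basis.
Inter-reduce: drop elements whose leading term is divisible by another's, tail-reduce, and make monic.
Reduced Gröbner basis: {x, y - 1, z**2 - 4/3*z}.
Label its elements g_1 = x, g_2 = y - 1, g_3 = z**2 - 4/3*z.

Reduce p = -4/3*x**2 + 6*x*z + 4*x - 6*z modulo G:
  leading term x**2: subtract (-4/3*x)·g_1 from -4/3*x**2 + 6*x*z + 4*x - 6*z → 6*x*z + 4*x - 6*z
  leading term x*z: subtract (6*z)·g_1 from 6*x*z + 4*x - 6*z → 4*x - 6*z
  leading term x: subtract (4)·g_1 from 4*x - 6*z → -6*z
  leading term z: no divisor's leading term divides it; move -6*z to the remainder.
  normal form = -6*z.
The normal form is nonzero, so p ∉ I. Since p minus its normal form lies in I, I + (p) = I + (r) where r = -6*z; decide whether this ideal is the whole ring.
Run Buchberger on G together with r (pairs among the g_i already reduce to 0 since G is a Gröbner basis):
g_1 = x, LT = x.
g_2 = y - 1, LT = y.
g_3 = z**2 - 4/3*z, LT = z**2.
r = -6*z, LT = z.

S(g_1,g_2): leading monomials are coprime, so the S-polynomial reduces to 0 (Buchberger's first criterion).
S(g_1,g_3): leading monomials are coprime, so the S-polynomial reduces to 0 (Buchberger's first criterion).
S(g_1,r): leading monomials are coprime, so the S-polynomial reduces to 0 (Buchberger's first criterion).
S(g_2,g_3): leading monomials are coprime, so the S-polynomial reduces to 0 (Buchberger's first criterion).
S(g_2,r): leading monomials are coprime, so the S-polynomial reduces to 0 (Buchberger's first criterion).
S(g_3,r): lcm = z**2. S = -4/3*z.
  leading term z: subtract (2/9)·r from -4/3*z → 0
  remainder 0.

Every S-polynomial of the final basis reduces to 0, so we have a Gröbner basis.
Inter-reduce: drop elements whose leading term is divisible by another's, tail-reduce, and make monic.
Reduced Gröbner basis: {x, y - 1, z}.
The reduced Gröbner basis of I + (p) is {x, y - 1, z} ≠ {1}, a proper ideal, so the enlarged system stays consistent: p is independent of I, with normal form -6*z.

The remainder on division by a Gröbner basis is unique — it is the normal form.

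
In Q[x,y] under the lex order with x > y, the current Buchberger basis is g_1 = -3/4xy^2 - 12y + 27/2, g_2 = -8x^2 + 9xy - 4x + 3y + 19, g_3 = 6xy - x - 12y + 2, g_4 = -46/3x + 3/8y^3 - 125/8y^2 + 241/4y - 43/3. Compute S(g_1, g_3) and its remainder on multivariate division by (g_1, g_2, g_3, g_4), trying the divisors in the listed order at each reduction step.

S(g_1, g_3) = 1/6xy + 2y^2 + 47/3y - 18; remainder on division = 1/1472y^3 + 8707/4416y^2 + 35569/2208y - 3327/184.

lcm(LM(g_1), LM(g_3)) = xy^2.
S = (lcm/LT(g_1))·g_1 − (lcm/LT(g_3))·g_3 = 1/6xy + 2y^2 + 47/3y - 18.
Reduce S modulo (g_1, g_2, g_3, g_4) in that order:
  leading term xy: subtract (1/36)·g_3 from 1/6xy + 2y^2 + 47/3y - 18 → 1/36x + 2y^2 + 16y - 325/18
  leading term x: subtract (-1/552)·g_4 from 1/36x + 2y^2 + 16y - 325/18 → 1/1472y^3 + 8707/4416y^2 + 35569/2208y - 3327/184
  leading term y^3: no divisor's leading term divides it; move 1/1472y^3 to the remainder.
  leading term y^2: no divisor's leading term divides it; move 8707/4416y^2 to the remainder.
  leading term y: no divisor's leading term divides it; move 35569/2208y to the remainder.
  leading term 1: no divisor's leading term divides it; move -3327/184 to the remainder.
The remainder 1/1472y^3 + 8707/4416y^2 + 35569/2208y - 3327/184 is nonzero, so it would be added as the next basis element.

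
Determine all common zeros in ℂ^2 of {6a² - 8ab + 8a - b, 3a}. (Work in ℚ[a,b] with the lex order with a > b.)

Compute a lex Gröbner basis by Buchberger's algorithm.
f_1 = 6a² - 8ab + 8a - b, LT = a².
f_2 = 3a, LT = a.

S(f_1,f_2): lcm = a². S = -4/3ab + 4/3a - ⅙b.
  leading term ab: subtract (-4/9b)·f_2 from -4/3ab + 4/3a - ⅙b → 4/3a - ⅙b
  leading term a: subtract (4/9)·f_2 from 4/3a - ⅙b → -⅙b
  leading term b: no divisor's leading term divides it; move -⅙b to the remainder.
  remainder -⅙b ≠ 0; add h_3 = -⅙b to the basis.

The other S-polynomials (S(f_1,h_3), S(f_2,h_3)) all reduce to 0 modulo the current basis, so we have a Gröbner basis.
Inter-reduce: drop elements whose leading term is divisible by another's, tail-reduce, and make monic.
Reduced Gröbner basis: {a, b}.

From the last basis element, b = 0, so b takes values in {0}. Each choice, substituted upward through the basis, yields the corresponding point(s) of the solution set.
  b = 0: the earlier basis element becomes a = 0, giving a = 0 — point (0, 0).
Check: every point annihilates each of the original generators.
This is the nonlinear analogue of row-reducing a linear system.

{(0, 0)}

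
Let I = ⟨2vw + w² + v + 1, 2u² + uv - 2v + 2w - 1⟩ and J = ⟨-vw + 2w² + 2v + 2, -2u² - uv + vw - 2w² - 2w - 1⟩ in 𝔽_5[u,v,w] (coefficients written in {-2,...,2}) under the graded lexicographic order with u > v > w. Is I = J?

Yes, the ideals are equal.

For a fixed monomial order, each ideal has a unique reduced Gröbner basis; comparing bases decides equality.
Buchberger on the first generating set:
f_1 = 2vw + w² + v + 1, LT = vw.
f_2 = 2u² + uv - 2v + 2w - 1, LT = u².

The S-polynomials (S(f_1,f_2)) all reduce to 0 modulo the current basis, so we have a Gröbner basis.
Inter-reduce: drop elements whose leading term is divisible by another's, tail-reduce, and make monic.
Reduced Gröbner basis: {u² - 2uv - v + w + 2, vw - 2w² - 2v - 2}.

Buchberger on the second generating set:
h_1 = -vw + 2w² + 2v + 2, LT = vw.
h_2 = -2u² - uv + vw - 2w² - 2w - 1, LT = u².

The S-polynomials (S(h_1,h_2)) all reduce to 0 modulo the current basis, so we have a Gröbner basis.
Inter-reduce: drop elements whose leading term is divisible by another's, tail-reduce, and make monic.
Reduced Gröbner basis: {u² - 2uv - v + w + 2, vw - 2w² - 2v - 2}.

These coincide, so the ideals are equal.
The choice of monomial ordering does not affect the verdict — as long as both bases are computed under the same ordering, their equality decides ideal equality.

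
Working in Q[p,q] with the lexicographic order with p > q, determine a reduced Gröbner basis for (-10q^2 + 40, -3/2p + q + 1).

The reduced Gröbner basis is the canonical form of the ideal for this ordering.

f_1 = -10q^2 + 40, LT = q^2.
f_2 = -3/2p + q + 1, LT = p.

The S-polynomials (S(f_1,f_2)) all reduce to 0 modulo the current basis, so we have a Gröbner basis.

G = {p - 2/3q - 2/3, q^2 - 4}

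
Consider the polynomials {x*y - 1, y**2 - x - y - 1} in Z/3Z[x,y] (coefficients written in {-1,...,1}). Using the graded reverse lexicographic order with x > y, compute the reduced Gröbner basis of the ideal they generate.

f_1 = x*y - 1, LT = x*y.
f_2 = y**2 - x - y - 1, LT = y**2.

S(f_1,f_2): lcm = x*y**2. S = x**2 + x*y + x - y.
  leading term x**2: no divisor's leading term divides it; move x**2 to the remainder.
  leading term x*y: subtract (1)·f_1 from x*y + x - y → x - y + 1
  leading term x: no divisor's leading term divides it; move x to the remainder.
  leading term y: no divisor's leading term divides it; move -y to the remainder.
  leading term 1: no divisor's leading term divides it; move 1 to the remainder.
  remainder x**2 + x - y + 1 ≠ 0; add g_3 = x**2 + x - y + 1 to the basis.

The other S-polynomials (S(f_1,g_3), S(f_2,g_3)) all reduce to 0 modulo the current basis, so we have a Gröbner basis.

G = {x**2 + x - y + 1, x*y - 1, y**2 - x - y - 1}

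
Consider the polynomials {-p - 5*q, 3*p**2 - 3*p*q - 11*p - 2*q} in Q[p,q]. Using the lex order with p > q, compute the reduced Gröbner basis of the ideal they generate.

f_1 = -p - 5*q, LT = p.
f_2 = 3*p**2 - 3*p*q - 11*p - 2*q, LT = p**2.

S(f_1,f_2): lcm = p**2. S = 6*p*q + 11/3*p + 2/3*q.
  leading term p*q: subtract (-6*q)·f_1 from 6*p*q + 11/3*p + 2/3*q → 11/3*p - 30*q**2 + 2/3*q
  leading term p: subtract (-11/3)·f_1 from 11/3*p - 30*q**2 + 2/3*q → -30*q**2 - 53/3*q
  leading term q**2: no divisor's leading term divides it; move -30*q**2 to the remainder.
  leading term q: no divisor's leading term divides it; move -53/3*q to the remainder.
  remainder -30*q**2 - 53/3*q ≠ 0; add g_3 = -30*q**2 - 53/3*q to the basis.

S(f_1,g_3): leading monomials are coprime, so the S-polynomial reduces to 0 (Buchberger's first criterion).
S(f_2,g_3): leading monomials are coprime, so the S-polynomial reduces to 0 (Buchberger's first criterion).
Every S-polynomial of the final basis reduces to 0, so we have a Gröbner basis.
Inter-reduce: drop elements whose leading term is divisible by another's, tail-reduce, and make monic.

G = {p + 5*q, q**2 + 53/90*q}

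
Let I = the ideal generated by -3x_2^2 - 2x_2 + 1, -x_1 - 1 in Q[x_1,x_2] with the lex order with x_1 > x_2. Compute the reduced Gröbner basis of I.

f_1 = -3x_2^2 - 2x_2 + 1, LT = x_2^2.
f_2 = -x_1 - 1, LT = x_1.

The S-polynomials (S(f_1,f_2)) all reduce to 0 modulo the current basis, so we have a Gröbner basis.

G = {x_1 + 1, x_2^2 + 2/3x_2 - 1/3}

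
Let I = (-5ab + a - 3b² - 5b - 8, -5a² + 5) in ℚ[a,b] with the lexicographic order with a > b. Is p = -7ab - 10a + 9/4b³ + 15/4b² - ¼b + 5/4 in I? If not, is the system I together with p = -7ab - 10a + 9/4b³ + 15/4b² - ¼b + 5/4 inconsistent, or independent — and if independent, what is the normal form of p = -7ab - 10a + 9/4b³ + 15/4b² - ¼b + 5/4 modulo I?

-7ab - 10a + 9/4b³ + 15/4b² - ¼b + 5/4 lies in I (it reduces to 0).

First compute the reduced Gröbner basis of I by Buchberger's algorithm.
f_1 = -5ab + a - 3b² - 5b - 8, LT = ab.
f_2 = -5a² + 5, LT = a².

S(f_1,f_2): lcm = a²b. S = -⅕a² + ⅗ab² + ab + 8/5a + b.
  leading term a²: subtract (1/25)·f_2 from -⅕a² + ⅗ab² + ab + 8/5a + b → ⅗ab² + ab + 8/5a + b - ⅕
  leading term ab²: subtract (-3/25b)·f_1 from ⅗ab² + ab + 8/5a + b - ⅕ → 28/25ab + 8/5a - 9/25b³ - ⅗b² + 1/25b - ⅕
  leading term ab: subtract (-28/125)·f_1 from 28/25ab + 8/5a - 9/25b³ - ⅗b² + 1/25b - ⅕ → 228/125a - 9/25b³ - 159/125b² - 27/25b - 249/125
  leading term a: no divisor's leading term divides it; move 228/125a to the remainder.
  leading term b³: no divisor's leading term divides it; move -9/25b³ to the remainder.
  leading term b²: no divisor's leading term divides it; move -159/125b² to the remainder.
  leading term b: no divisor's leading term divides it; move -27/25b to the remainder.
  leading term 1: no divisor's leading term divides it; move -249/125 to the remainder.
  remainder 228/125a - 9/25b³ - 159/125b² - 27/25b - 249/125 ≠ 0; add h_3 = 228/125a - 9/25b³ - 159/125b² - 27/25b - 249/125 to the basis.

S(f_1,h_3): lcm = ab. S = -⅕a + 15/76b⁴ + 53/76b³ + 453/380b² + 159/76b + 8/5.
  leading term a: subtract (-25/228)·h_3 from -⅕a + 15/76b⁴ + 53/76b³ + 453/380b² + 159/76b + 8/5 → 15/76b⁴ + 25/38b³ + 20/19b² + 75/38b + 105/76
  leading term b⁴: no divisor's leading term divides it; move 15/76b⁴ to the remainder.
  leading term b³: no divisor's leading term divides it; move 25/38b³ to the remainder.
  leading term b²: no divisor's leading term divides it; move 20/19b² to the remainder.
  leading term b: no divisor's leading term divides it; move 75/38b to the remainder.
  leading term 1: no divisor's leading term divides it; move 105/76 to the remainder.
  remainder 15/76b⁴ + 25/38b³ + 20/19b² + 75/38b + 105/76 ≠ 0; add h_4 = 15/76b⁴ + 25/38b³ + 20/19b² + 75/38b + 105/76 to the basis.

The other S-polynomials (S(f_2,h_3), S(f_1,h_4), S(f_2,h_4), S(h_3,h_4)) all reduce to 0 modulo the current basis, so we have a Gröbner basis.
Inter-reduce: drop elements whose leading term is divisible by another's, tail-reduce, and make monic.
Reduced Gröbner basis: {a - 15/76b³ - 53/76b² - 45/76b - 83/76, b⁴ + 10/3b³ + 16/3b² + 10b + 7}.
Label its elements g_1 = a - 15/76b³ - 53/76b² - 45/76b - 83/76, g_2 = b⁴ + 10/3b³ + 16/3b² + 10b + 7.

Reduce p = -7ab - 10a + 9/4b³ + 15/4b² - ¼b + 5/4 modulo G:
  leading term ab: subtract (-7b)·g_1 from -7ab - 10a + 9/4b³ + 15/4b² - ¼b + 5/4 → -10a - 105/76b⁴ - 50/19b³ - 15/38b² - 150/19b + 5/4
  leading term a: subtract (-10)·g_1 from -10a - 105/76b⁴ - 50/19b³ - 15/38b² - 150/19b + 5/4 → -105/76b⁴ - 175/38b³ - 140/19b² - 525/38b - 735/76
  leading term b⁴: subtract (-105/76)·g_2 from -105/76b⁴ - 175/38b³ - 140/19b² - 525/38b - 735/76 → 0
  normal form = 0.
Since the normal form is 0, p ∈ I.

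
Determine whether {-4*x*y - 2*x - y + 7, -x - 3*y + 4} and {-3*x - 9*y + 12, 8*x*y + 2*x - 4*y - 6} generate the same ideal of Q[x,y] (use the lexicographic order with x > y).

Yes, the ideals are equal.

For a fixed monomial order, each ideal has a unique reduced Gröbner basis; comparing bases decides equality.
Buchberger on the first generating set:
f_1 = -4*x*y - 2*x - y + 7, LT = x*y.
f_2 = -x - 3*y + 4, LT = x.

S(f_1,f_2): lcm = x*y. S = 1/2*x - 3*y**2 + 17/4*y - 7/4.
  leading term x: subtract (-1/2)·f_2 from 1/2*x - 3*y**2 + 17/4*y - 7/4 → -3*y**2 + 11/4*y + 1/4
  leading term y**2: no divisor's leading term divides it; move -3*y**2 to the remainder.
  leading term y: no divisor's leading term divides it; move 11/4*y to the remainder.
  leading term 1: no divisor's leading term divides it; move 1/4 to the remainder.
  remainder -3*y**2 + 11/4*y + 1/4 ≠ 0; add g_3 = -3*y**2 + 11/4*y + 1/4 to the basis.

The other S-polynomials (S(f_1,g_3), S(f_2,g_3)) all reduce to 0 modulo the current basis, so we have a Gröbner basis.
Inter-reduce: drop elements whose leading term is divisible by another's, tail-reduce, and make monic.
Reduced Gröbner basis: {x + 3*y - 4, y**2 - 11/12*y - 1/12}.

Buchberger on the second generating set:
h_1 = -3*x - 9*y + 12, LT = x.
h_2 = 8*x*y + 2*x - 4*y - 6, LT = x*y.

S(h_1,h_2): lcm = x*y. S = -1/4*x + 3*y**2 - 7/2*y + 3/4.
  leading term x: subtract (1/12)·h_1 from -1/4*x + 3*y**2 - 7/2*y + 3/4 → 3*y**2 - 11/4*y - 1/4
  leading term y**2: no divisor's leading term divides it; move 3*y**2 to the remainder.
  leading term y: no divisor's leading term divides it; move -11/4*y to the remainder.
  leading term 1: no divisor's leading term divides it; move -1/4 to the remainder.
  remainder 3*y**2 - 11/4*y - 1/4 ≠ 0; add k_3 = 3*y**2 - 11/4*y - 1/4 to the basis.

The other S-polynomials (S(h_1,k_3), S(h_2,k_3)) all reduce to 0 modulo the current basis, so we have a Gröbner basis.
Inter-reduce: drop elements whose leading term is divisible by another's, tail-reduce, and make monic.
Reduced Gröbner basis: {x + 3*y - 4, y**2 - 11/12*y - 1/12}.

These coincide, so the ideals are equal.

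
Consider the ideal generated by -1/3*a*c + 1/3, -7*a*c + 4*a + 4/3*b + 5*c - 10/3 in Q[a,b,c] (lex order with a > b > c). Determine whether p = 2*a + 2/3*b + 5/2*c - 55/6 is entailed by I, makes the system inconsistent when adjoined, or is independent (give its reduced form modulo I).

First compute the reduced Gröbner basis of I by Buchberger's algorithm.
f_1 = -1/3*a*c + 1/3, LT = a*c.
f_2 = -7*a*c + 4*a + 4/3*b + 5*c - 10/3, LT = a*c.

S(f_1,f_2): lcm = a*c. S = 4/7*a + 4/21*b + 5/7*c - 31/21.
  leading term a: no divisor's leading term divides it; move 4/7*a to the remainder.
  leading term b: no divisor's leading term divides it; move 4/21*b to the remainder.
  leading term c: no divisor's leading term divides it; move 5/7*c to the remainder.
  leading term 1: no divisor's leading term divides it; move -31/21 to the remainder.
  remainder 4/7*a + 4/21*b + 5/7*c - 31/21 ≠ 0; add h_3 = 4/7*a + 4/21*b + 5/7*c - 31/21 to the basis.

S(f_1,h_3): lcm = a*c. S = -1/3*b*c - 5/4*c**2 + 31/12*c - 1.
  leading term b*c: no divisor's leading term divides it; move -1/3*b*c to the remainder.
  leading term c**2: no divisor's leading term divides it; move -5/4*c**2 to the remainder.
  leading term c: no divisor's leading term divides it; move 31/12*c to the remainder.
  leading term 1: no divisor's leading term divides it; move -1 to the remainder.
  remainder -1/3*b*c - 5/4*c**2 + 31/12*c - 1 ≠ 0; add h_4 = -1/3*b*c - 5/4*c**2 + 31/12*c - 1 to the basis.

The other S-polynomials (S(f_2,h_3), S(f_1,h_4), S(f_2,h_4), S(h_3,h_4)) all reduce to 0 modulo the current basis, so we have a Gröbner basis.
Inter-reduce: drop elements whose leading term is divisible by another's, tail-reduce, and make monic.
Reduced Gröbner basis: {a + 1/3*b + 5/4*c - 31/12, b*c + 15/4*c**2 - 31/4*c + 3}.
Label its elements g_1 = a + 1/3*b + 5/4*c - 31/12, g_2 = b*c + 15/4*c**2 - 31/4*c + 3.

Reduce p = 2*a + 2/3*b + 5/2*c - 55/6 modulo G:
  leading term a: subtract (2)·g_1 from 2*a + 2/3*b + 5/2*c - 55/6 → -4
  leading term 1: no divisor's leading term divides it; move -4 to the remainder.
  normal form = -4.
The normal form is nonzero, so p ∉ I. Since p minus its normal form lies in I, I + (p) = I + (r) where r = -4; decide whether this ideal is the whole ring.
Here r = -4 is a nonzero constant, hence a unit: 1 ∈ I + (p), the Gröbner basis of I + (p) is {1}, and the enlarged system has no common solution — adjoining p is inconsistent.

The remainder on division by a Gröbner basis is unique — it is the normal form.

Adjoining 2*a + 2/3*b + 5/2*c - 55/6 makes the ideal the whole ring: the system is inconsistent.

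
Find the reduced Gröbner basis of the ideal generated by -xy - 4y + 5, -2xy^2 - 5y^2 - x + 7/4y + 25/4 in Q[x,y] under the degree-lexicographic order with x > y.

f_1 = -xy - 4y + 5, LT = xy.
f_2 = -2xy^2 - 5y^2 - x + 7/4y + 25/4, LT = xy^2.

S(f_1,f_2): lcm = xy^2. S = 3/2y^2 - 1/2x - 33/8y + 25/8.
  reduce S modulo (f_1, f_2):
  remainder 3/2y^2 - 1/2x - 33/8y + 25/8 ≠ 0; add g_3 = 3/2y^2 - 1/2x - 33/8y + 25/8 to the basis.

S(f_1,g_3): lcm = xy^2. S = 1/3x^2 + 11/4xy + 4y^2 - 25/12x - 5y.
  reduce S modulo (f_1, f_2, g_3):
  remainder 1/3x^2 - 3/4x - 5y + 65/12 ≠ 0; add g_4 = 1/3x^2 - 3/4x - 5y + 65/12 to the basis.

The other S-polynomials (S(f_2,g_3), S(f_1,g_4), S(f_2,g_4), S(g_3,g_4)) all reduce to 0 modulo the current basis, so we have a Gröbner basis.
Inter-reduce: drop elements whose leading term is divisible by another's, tail-reduce, and make monic.

G = {x^2 - 9/4x - 15y + 65/4, xy + 4y - 5, y^2 - 1/3x - 11/4y + 25/12}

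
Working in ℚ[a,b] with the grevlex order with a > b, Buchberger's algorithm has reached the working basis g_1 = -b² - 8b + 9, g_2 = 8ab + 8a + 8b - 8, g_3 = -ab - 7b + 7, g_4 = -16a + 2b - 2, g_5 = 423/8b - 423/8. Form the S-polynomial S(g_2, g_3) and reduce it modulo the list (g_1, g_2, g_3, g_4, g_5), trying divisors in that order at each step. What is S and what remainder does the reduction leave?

S(g_2, g_3) = a - 6b + 6; remainder on division = 0.

lcm(LM(g_2), LM(g_3)) = ab.
S = (lcm/LT(g_2))·g_2 − (lcm/LT(g_3))·g_3 = a - 6b + 6.
Reduce S modulo (g_1, g_2, g_3, g_4, g_5) in that order:
  leading term a: subtract (-1/16)·g_4 from a - 6b + 6 → -47/8b + 47/8
  leading term b: subtract (-1/9)·g_5 from -47/8b + 47/8 → 0
The remainder is 0, so this S-polynomial contributes no new basis element.
An S-polynomial is built so that the two leading terms cancel; whether anything survives reduction is exactly the Gröbner-basis criterion.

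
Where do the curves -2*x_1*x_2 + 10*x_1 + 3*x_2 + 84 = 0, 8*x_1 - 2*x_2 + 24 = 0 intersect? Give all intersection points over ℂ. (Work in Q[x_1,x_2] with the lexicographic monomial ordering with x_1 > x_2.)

Compute a lex Gröbner basis by Buchberger's algorithm.
f_1 = -2*x_1*x_2 + 10*x_1 + 3*x_2 + 84, LT = x_1*x_2.
f_2 = 8*x_1 - 2*x_2 + 24, LT = x_1.

S(f_1,f_2): lcm = x_1*x_2. S = -5*x_1 + 1/4*x_2**2 - 9/2*x_2 - 42.
  reduce S modulo (f_1, f_2):
  remainder 1/4*x_2**2 - 23/4*x_2 - 27 ≠ 0; add h_3 = 1/4*x_2**2 - 23/4*x_2 - 27 to the basis.

The other S-polynomials (S(f_1,h_3), S(f_2,h_3)) all reduce to 0 modulo the current basis, so we have a Gröbner basis.
Inter-reduce: drop elements whose leading term is divisible by another's, tail-reduce, and make monic.
Reduced Gröbner basis: {x_1 - 1/4*x_2 + 3, x_2**2 - 23*x_2 - 108}.

From the last basis element, x_2**2 - 23*x_2 - 108 = 0, so x_2 takes values in {-4, 27}. Each choice, substituted upward through the basis, yields the corresponding point(s) of the solution set.
  x_2 = -4: the earlier basis element becomes x_1 + 4 = 0, giving x_1 = -4 — point (-4, -4).
  x_2 = 27: the earlier basis element becomes x_1 - 15/4 = 0, giving x_1 = 15/4 — point (15/4, 27).
This is the nonlinear analogue of row-reducing a linear system.

{(-4, -4), (15/4, 27)}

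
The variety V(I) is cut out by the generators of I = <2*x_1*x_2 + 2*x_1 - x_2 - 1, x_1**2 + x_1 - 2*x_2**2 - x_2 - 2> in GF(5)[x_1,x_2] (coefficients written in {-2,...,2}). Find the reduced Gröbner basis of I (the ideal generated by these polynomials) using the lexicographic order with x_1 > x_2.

G = {x_1**2 + x_1 - 2*x_2**2 - x_2 - 2, x_1*x_2 + x_1 + 2*x_2 + 2, x_2**3 - x_2**2 - 2*x_2}

f_1 = 2*x_1*x_2 + 2*x_1 - x_2 - 1, LT = x_1*x_2.
f_2 = x_1**2 + x_1 - 2*x_2**2 - x_2 - 2, LT = x_1**2.

S(f_1,f_2): lcm = x_1**2*x_2. S = x_1**2 + x_1*x_2 + 2*x_1 + 2*x_2**3 + x_2**2 + 2*x_2.
  leading term x_1**2: subtract (1)·f_2 from x_1**2 + x_1*x_2 + 2*x_1 + 2*x_2**3 + x_2**2 + 2*x_2 → x_1*x_2 + x_1 + 2*x_2**3 - 2*x_2**2 - 2*x_2 + 2
  leading term x_1*x_2: subtract (-2)·f_1 from x_1*x_2 + x_1 + 2*x_2**3 - 2*x_2**2 - 2*x_2 + 2 → 2*x_2**3 - 2*x_2**2 + x_2
  leading term x_2**3: no divisor's leading term divides it; move 2*x_2**3 to the remainder.
  leading term x_2**2: no divisor's leading term divides it; move -2*x_2**2 to the remainder.
  leading term x_2: no divisor's leading term divides it; move x_2 to the remainder.
  remainder 2*x_2**3 - 2*x_2**2 + x_2 ≠ 0; add g_3 = 2*x_2**3 - 2*x_2**2 + x_2 to the basis.

The other S-polynomials (S(f_1,g_3), S(f_2,g_3)) all reduce to 0 modulo the current basis, so we have a Gröbner basis.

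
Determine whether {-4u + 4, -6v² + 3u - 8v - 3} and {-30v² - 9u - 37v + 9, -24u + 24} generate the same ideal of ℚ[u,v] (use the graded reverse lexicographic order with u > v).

For a fixed monomial order, each ideal has a unique reduced Gröbner basis; comparing bases decides equality.
Buchberger on the first generating set:
f_1 = -4u + 4, LT = u.
f_2 = -6v² + 3u - 8v - 3, LT = v².

The S-polynomials (S(f_1,f_2)) all reduce to 0 modulo the current basis, so we have a Gröbner basis.
Inter-reduce: drop elements whose leading term is divisible by another's, tail-reduce, and make monic.
Reduced Gröbner basis: {v² + 4/3v, u - 1}.

Buchberger on the second generating set:
h_1 = -30v² - 9u - 37v + 9, LT = v².
h_2 = -24u + 24, LT = u.

The S-polynomials (S(h_1,h_2)) all reduce to 0 modulo the current basis, so we have a Gröbner basis.
Inter-reduce: drop elements whose leading term is divisible by another's, tail-reduce, and make monic.
Reduced Gröbner basis: {v² + 37/30v, u - 1}.

These differ, so the ideals are not equal.

No, the ideals differ.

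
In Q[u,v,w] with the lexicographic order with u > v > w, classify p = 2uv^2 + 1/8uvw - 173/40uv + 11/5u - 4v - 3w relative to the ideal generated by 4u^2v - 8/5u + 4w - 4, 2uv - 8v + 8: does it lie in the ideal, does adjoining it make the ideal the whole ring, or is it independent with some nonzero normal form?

First compute the reduced Gröbner basis of I by Buchberger's algorithm.
f_1 = 4u^2v - 8/5u + 4w - 4, LT = u^2v.
f_2 = 2uv - 8v + 8, LT = uv.

S(f_1,f_2): lcm = u^2v. S = 4uv - 22/5u + w - 1.
  leading term uv: subtract (2)·f_2 from 4uv - 22/5u + w - 1 → -22/5u + 16v + w - 17
  leading term u: no divisor's leading term divides it; move -22/5u to the remainder.
  leading term v: no divisor's leading term divides it; move 16v to the remainder.
  leading term w: no divisor's leading term divides it; move w to the remainder.
  leading term 1: no divisor's leading term divides it; move -17 to the remainder.
  remainder -22/5u + 16v + w - 17 ≠ 0; add h_3 = -22/5u + 16v + w - 17 to the basis.

S(f_1,h_3): lcm = u^2v. S = 40/11uv^2 + 5/22uvw - 85/22uv - 2/5u + w - 1.
  leading term uv^2: subtract (20/11v)·f_2 from 40/11uv^2 + 5/22uvw - 85/22uv - 2/5u + w - 1 → 5/22uvw - 85/22uv - 2/5u + 160/11v^2 - 160/11v + w - 1
  leading term uvw: subtract (5/44w)·f_2 from 5/22uvw - 85/22uv - 2/5u + 160/11v^2 - 160/11v + w - 1 → -85/22uv - 2/5u + 160/11v^2 + 10/11vw - 160/11v + 1/11w - 1
  leading term uv: subtract (-85/44)·f_2 from -85/22uv - 2/5u + 160/11v^2 + 10/11vw - 160/11v + 1/11w - 1 → -2/5u + 160/11v^2 + 10/11vw - 30v + 1/11w + 159/11
  leading term u: subtract (1/11)·h_3 from -2/5u + 160/11v^2 + 10/11vw - 30v + 1/11w + 159/11 → 160/11v^2 + 10/11vw - 346/11v + 16
  leading term v^2: no divisor's leading term divides it; move 160/11v^2 to the remainder.
  leading term vw: no divisor's leading term divides it; move 10/11vw to the remainder.
  leading term v: no divisor's leading term divides it; move -346/11v to the remainder.
  leading term 1: no divisor's leading term divides it; move 16 to the remainder.
  remainder 160/11v^2 + 10/11vw - 346/11v + 16 ≠ 0; add h_4 = 160/11v^2 + 10/11vw - 346/11v + 16 to the basis.

The other S-polynomials (S(f_2,h_3), S(f_1,h_4), S(f_2,h_4), S(h_3,h_4)) all reduce to 0 modulo the current basis, so we have a Gröbner basis.
Inter-reduce: drop elements whose leading term is divisible by another's, tail-reduce, and make monic.
Reduced Gröbner basis: {u - 40/11v - 5/22w + 85/22, v^2 + 1/16vw - 173/80v + 11/10}.
Label its elements g_1 = u - 40/11v - 5/22w + 85/22, g_2 = v^2 + 1/16vw - 173/80v + 11/10.

Reduce p = 2uv^2 + 1/8uvw - 173/40uv + 11/5u - 4v - 3w modulo G:
  leading term uv^2: subtract (2v^2)·g_1 from 2uv^2 + 1/8uvw - 173/40uv + 11/5u - 4v - 3w → 1/8uvw - 173/40uv + 11/5u + 80/11v^3 + 5/11v^2w - 85/11v^2 - 4v - 3w
  leading term uvw: subtract (1/8vw)·g_1 from 1/8uvw - 173/40uv + 11/5u + 80/11v^3 + 5/11v^2w - 85/11v^2 - 4v - 3w → -173/40uv + 11/5u + 80/11v^3 + 10/11v^2w - 85/11v^2 + 5/176vw^2 - 85/176vw - 4v - 3w
  leading term uv: subtract (-173/40v)·g_1 from -173/40uv + 11/5u + 80/11v^3 + 10/11v^2w - 85/11v^2 + 5/176vw^2 - 85/176vw - 4v - 3w → 11/5u + 80/11v^3 + 10/11v^2w - 258/11v^2 + 5/176vw^2 - 129/88vw + 2237/176v - 3w
  leading term u: subtract (11/5)·g_1 from 11/5u + 80/11v^3 + 10/11v^2w - 258/11v^2 + 5/176vw^2 - 129/88vw + 2237/176v - 3w → 80/11v^3 + 10/11v^2w - 258/11v^2 + 5/176vw^2 - 129/88vw + 3645/176v - 5/2w - 17/2
  leading term v^3: subtract (80/11v)·g_2 from 80/11v^3 + 10/11v^2w - 258/11v^2 + 5/176vw^2 - 129/88vw + 3645/176v - 5/2w - 17/2 → 5/11v^2w - 85/11v^2 + 5/176vw^2 - 129/88vw + 2237/176v - 5/2w - 17/2
  leading term v^2w: subtract (5/11w)·g_2 from 5/11v^2w - 85/11v^2 + 5/176vw^2 - 129/88vw + 2237/176v - 5/2w - 17/2 → -85/11v^2 - 85/176vw + 2237/176v - 3w - 17/2
  leading term v^2: subtract (-85/11)·g_2 from -85/11v^2 - 85/176vw + 2237/176v - 3w - 17/2 → -4v - 3w
  leading term v: no divisor's leading term divides it; move -4v to the remainder.
  leading term w: no divisor's leading term divides it; move -3w to the remainder.
  normal form = -4v - 3w.
The normal form is nonzero, so p ∉ I. Since p minus its normal form lies in I, I + (p) = I + (r) where r = -4v - 3w; decide whether this ideal is the whole ring.
Run Buchberger on G together with r (pairs among the g_i already reduce to 0 since G is a Gröbner basis):
g_1 = u - 40/11v - 5/22w + 85/22, LT = u.
g_2 = v^2 + 1/16vw - 173/80v + 11/10, LT = v^2.
r = -4v - 3w, LT = v.

S(g_2,r): lcm = v^2. S = -11/16vw - 173/80v + 11/10.
  leading term vw: subtract (11/64w)·r from -11/16vw - 173/80v + 11/10 → -173/80v + 33/64w^2 + 11/10
  leading term v: subtract (173/320)·r from -173/80v + 33/64w^2 + 11/10 → 33/64w^2 + 519/320w + 11/10
  leading term w^2: no divisor's leading term divides it; move 33/64w^2 to the remainder.
  leading term w: no divisor's leading term divides it; move 519/320w to the remainder.
  leading term 1: no divisor's leading term divides it; move 11/10 to the remainder.
  remainder 33/64w^2 + 519/320w + 11/10 ≠ 0; add m_4 = 33/64w^2 + 519/320w + 11/10 to the basis.

The other S-polynomials (S(g_1,g_2), S(g_1,r), S(g_1,m_4), S(g_2,m_4), S(r,m_4)) all reduce to 0 modulo the current basis, so we have a Gröbner basis.
Inter-reduce: drop elements whose leading term is divisible by another's, tail-reduce, and make monic.
Reduced Gröbner basis: {u + 5/2w + 85/22, v + 3/4w, w^2 + 173/55w + 32/15}.
The reduced Gröbner basis of I + (p) is {u + 5/2w + 85/22, v + 3/4w, w^2 + 173/55w + 32/15} ≠ {1}, a proper ideal, so the enlarged system stays consistent: p is independent of I, with normal form -4v - 3w.

2uv^2 + 1/8uvw - 173/40uv + 11/5u - 4v - 3w is independent of I; its normal form modulo I is -4v - 3w.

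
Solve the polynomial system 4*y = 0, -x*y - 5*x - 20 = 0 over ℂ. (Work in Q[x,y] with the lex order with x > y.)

Compute a lex Gröbner basis by Buchberger's algorithm.
f_1 = 4*y, LT = y.
f_2 = -x*y - 5*x - 20, LT = x*y.

S(f_1,f_2): lcm = x*y. S = -5*x - 20.
  leading term x: no divisor's leading term divides it; move -5*x to the remainder.
  leading term 1: no divisor's leading term divides it; move -20 to the remainder.
  remainder -5*x - 20 ≠ 0; add h_3 = -5*x - 20 to the basis.

The other S-polynomials (S(f_1,h_3), S(f_2,h_3)) all reduce to 0 modulo the current basis, so we have a Gröbner basis.
Inter-reduce: drop elements whose leading term is divisible by another's, tail-reduce, and make monic.
Reduced Gröbner basis: {x + 4, y}.

The lex basis is triangular: the last element involves only y. Solving y = 0 gives y ∈ {0}; substituting each value into the earlier elements determines the remaining variables.
  y = 0: the earlier basis element becomes x + 4 = 0, giving x = -4 — point (-4, 0).

{(-4, 0)}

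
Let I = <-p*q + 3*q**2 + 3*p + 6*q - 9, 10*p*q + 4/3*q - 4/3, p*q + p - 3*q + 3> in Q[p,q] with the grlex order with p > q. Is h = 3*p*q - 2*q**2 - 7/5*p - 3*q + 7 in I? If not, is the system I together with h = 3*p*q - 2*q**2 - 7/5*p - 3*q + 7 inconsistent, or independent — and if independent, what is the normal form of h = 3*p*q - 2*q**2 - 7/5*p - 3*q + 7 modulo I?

Adjoining 3*p*q - 2*q**2 - 7/5*p - 3*q + 7 makes the ideal the whole ring: the system is inconsistent.

First compute the reduced Gröbner basis of I by Buchberger's algorithm.
f_1 = -p*q + 3*q**2 + 3*p + 6*q - 9, LT = p*q.
f_2 = 10*p*q + 4/3*q - 4/3, LT = p*q.
f_3 = p*q + p - 3*q + 3, LT = p*q.

S(f_1,f_2): lcm = p*q. S = -3*q**2 - 3*p - 92/15*q + 137/15.
  leading term q**2: no divisor's leading term divides it; move -3*q**2 to the remainder.
  leading term p: no divisor's leading term divides it; move -3*p to the remainder.
  leading term q: no divisor's leading term divides it; move -92/15*q to the remainder.
  leading term 1: no divisor's leading term divides it; move 137/15 to the remainder.
  remainder -3*q**2 - 3*p - 92/15*q + 137/15 ≠ 0; add k_4 = -3*q**2 - 3*p - 92/15*q + 137/15 to the basis.

S(f_1,f_3): lcm = p*q. S = -3*q**2 - 4*p - 3*q + 6.
  leading term q**2: subtract (1)·k_4 from -3*q**2 - 4*p - 3*q + 6 → -p + 47/15*q - 47/15
  leading term p: no divisor's leading term divides it; move -p to the remainder.
  leading term q: no divisor's leading term divides it; move 47/15*q to the remainder.
  leading term 1: no divisor's leading term divides it; move -47/15 to the remainder.
  remainder -p + 47/15*q - 47/15 ≠ 0; add k_5 = -p + 47/15*q - 47/15 to the basis.

S(f_1,k_4): lcm = p*q**2. S = -3*q**3 - p**2 - 227/45*p*q - 6*q**2 + 137/45*p + 9*q.
  leading term q**3: subtract (q)·k_4 from -3*q**3 - p**2 - 227/45*p*q - 6*q**2 + 137/45*p + 9*q → -p**2 - 92/45*p*q + 2/15*q**2 + 137/45*p - 2/15*q
  leading term p**2: subtract (p)·k_5 from -p**2 - 92/45*p*q + 2/15*q**2 + 137/45*p - 2/15*q → -233/45*p*q + 2/15*q**2 + 278/45*p - 2/15*q
  leading term p*q: subtract (233/45)·f_1 from -233/45*p*q + 2/15*q**2 + 278/45*p - 2/15*q → -77/5*q**2 - 421/45*p - 156/5*q + 233/5
  leading term q**2: subtract (77/15)·k_4 from -77/5*q**2 - 421/45*p - 156/5*q + 233/5 → 272/45*p + 64/225*q - 64/225
  leading term p: subtract (-272/45)·k_5 from 272/45*p + 64/225*q - 64/225 → 12976/675*q - 12976/675
  leading term q: no divisor's leading term divides it; move 12976/675*q to the remainder.
  leading term 1: no divisor's leading term divides it; move -12976/675 to the remainder.
  remainder 12976/675*q - 12976/675 ≠ 0; add k_6 = 12976/675*q - 12976/675 to the basis.

The other S-polynomials (S(f_2,f_3), S(f_2,k_4), S(f_3,k_4), S(f_1,k_5), S(f_2,k_5), S(f_3,k_5), S(k_4,k_5), S(f_1,k_6), S(f_2,k_6), S(f_3,k_6), S(k_4,k_6), S(k_5,k_6)) all reduce to 0 modulo the current basis, so we have a Gröbner basis.
Inter-reduce: drop elements whose leading term is divisible by another's, tail-reduce, and make monic.
Reduced Gröbner basis: {p, q - 1}.
Label its elements g_1 = p, g_2 = q - 1.

Reduce h = 3*p*q - 2*q**2 - 7/5*p - 3*q + 7 modulo G:
  leading term p*q: subtract (3*q)·g_1 from 3*p*q - 2*q**2 - 7/5*p - 3*q + 7 → -2*q**2 - 7/5*p - 3*q + 7
  leading term q**2: subtract (-2*q)·g_2 from -2*q**2 - 7/5*p - 3*q + 7 → -7/5*p - 5*q + 7
  leading term p: subtract (-7/5)·g_1 from -7/5*p - 5*q + 7 → -5*q + 7
  leading term q: subtract (-5)·g_2 from -5*q + 7 → 2
  leading term 1: no divisor's leading term divides it; move 2 to the remainder.
  normal form = 2.
The normal form is nonzero, so h ∉ I. Since h minus its normal form lies in I, I + (h) = I + (r) where r = 2; decide whether this ideal is the whole ring.
Here r = 2 is a nonzero constant, hence a unit: 1 ∈ I + (h), the Gröbner basis of I + (h) is {1}, and the enlarged system has no common solution — adjoining h is inconsistent.

The remainder on division by a Gröbner basis is unique — it is the normal form.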